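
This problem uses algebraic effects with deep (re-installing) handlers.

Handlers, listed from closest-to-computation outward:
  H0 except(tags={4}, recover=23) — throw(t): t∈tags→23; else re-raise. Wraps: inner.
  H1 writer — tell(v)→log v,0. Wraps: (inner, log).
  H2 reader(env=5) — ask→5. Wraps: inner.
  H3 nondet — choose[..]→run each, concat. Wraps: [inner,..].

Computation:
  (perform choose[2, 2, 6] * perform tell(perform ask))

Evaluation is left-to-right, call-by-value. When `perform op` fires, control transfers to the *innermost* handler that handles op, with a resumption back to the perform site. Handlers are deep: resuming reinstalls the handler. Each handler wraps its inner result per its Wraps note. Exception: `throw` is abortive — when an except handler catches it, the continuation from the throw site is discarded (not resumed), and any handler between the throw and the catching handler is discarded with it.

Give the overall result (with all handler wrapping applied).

Answer: [(0, (5)), (0, (5)), (0, (5))]

Step-by-step:
choose[2, 2, 6] @ H3
  branch[0] choose=2:
    ask @ H2 ⇒ 5
    tell(5) @ H1 ⇒ log+=5
    H0 returns 0
    H1 returns (0, (5))
    H2 returns (0, (5))
    H3 returns [(0, (5))]
  branch[1] choose=2:
    ask @ H2 ⇒ 5
    tell(5) @ H1 ⇒ log+=5
    H0 returns 0
    H1 returns (0, (5))
    H2 returns (0, (5))
    H3 returns [(0, (5))]
  branch[2] choose=6:
    ask @ H2 ⇒ 5
    tell(5) @ H1 ⇒ log+=5
    H0 returns 0
    H1 returns (0, (5))
    H2 returns (0, (5))
    H3 returns [(0, (5))]
= [(0, (5)), (0, (5)), (0, (5))]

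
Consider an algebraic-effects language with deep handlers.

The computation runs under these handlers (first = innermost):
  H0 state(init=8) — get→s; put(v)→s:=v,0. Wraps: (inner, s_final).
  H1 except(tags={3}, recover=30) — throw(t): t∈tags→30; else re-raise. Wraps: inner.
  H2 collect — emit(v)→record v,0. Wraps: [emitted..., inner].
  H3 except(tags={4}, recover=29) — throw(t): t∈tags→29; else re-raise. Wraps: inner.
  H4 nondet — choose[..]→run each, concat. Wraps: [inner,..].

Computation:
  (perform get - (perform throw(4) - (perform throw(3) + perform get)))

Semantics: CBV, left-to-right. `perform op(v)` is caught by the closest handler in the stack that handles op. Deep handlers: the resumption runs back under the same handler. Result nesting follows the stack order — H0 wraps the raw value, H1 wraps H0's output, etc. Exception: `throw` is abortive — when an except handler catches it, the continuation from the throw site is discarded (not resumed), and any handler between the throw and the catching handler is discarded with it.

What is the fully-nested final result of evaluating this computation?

Answer: [29]

Step-by-step:
get @ H0 ⇒ 8
throw(4) @ H1 re-raised
throw(4) @ H3 caught ⇒ 29
H4 returns [29]
= [29]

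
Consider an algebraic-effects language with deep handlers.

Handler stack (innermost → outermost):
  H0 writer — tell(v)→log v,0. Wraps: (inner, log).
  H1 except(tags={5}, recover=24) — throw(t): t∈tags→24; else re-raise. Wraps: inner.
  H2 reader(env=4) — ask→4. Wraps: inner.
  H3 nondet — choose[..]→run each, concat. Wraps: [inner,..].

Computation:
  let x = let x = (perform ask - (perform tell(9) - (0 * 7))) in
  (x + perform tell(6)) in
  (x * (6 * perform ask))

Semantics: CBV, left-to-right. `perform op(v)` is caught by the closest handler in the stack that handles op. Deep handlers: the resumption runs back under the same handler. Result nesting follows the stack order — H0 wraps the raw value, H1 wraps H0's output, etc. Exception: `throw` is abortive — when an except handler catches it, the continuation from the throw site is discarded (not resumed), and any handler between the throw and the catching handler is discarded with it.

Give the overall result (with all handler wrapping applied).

Step-by-step:
ask @ H2 ⇒ 4
tell(9) @ H0 ⇒ log+=9
tell(6) @ H0 ⇒ log+=6
ask @ H2 ⇒ 4
H0 returns (96, (9, 6))
H1 returns (96, (9, 6))
H2 returns (96, (9, 6))
H3 returns [(96, (9, 6))]
= [(96, (9, 6))]

Answer: [(96, (9, 6))]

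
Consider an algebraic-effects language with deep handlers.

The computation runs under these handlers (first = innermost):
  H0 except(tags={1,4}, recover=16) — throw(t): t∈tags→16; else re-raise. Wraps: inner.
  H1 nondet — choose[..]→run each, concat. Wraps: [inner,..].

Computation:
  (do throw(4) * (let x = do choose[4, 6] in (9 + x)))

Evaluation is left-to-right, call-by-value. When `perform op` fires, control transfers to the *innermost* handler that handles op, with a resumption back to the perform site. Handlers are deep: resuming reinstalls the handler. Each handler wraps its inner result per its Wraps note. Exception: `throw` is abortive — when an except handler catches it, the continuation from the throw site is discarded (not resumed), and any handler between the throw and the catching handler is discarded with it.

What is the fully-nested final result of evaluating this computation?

Evaluation trace:
throw(4) @ H0 caught ⇒ 16
H1 returns [16]
= [16]

Answer: [16]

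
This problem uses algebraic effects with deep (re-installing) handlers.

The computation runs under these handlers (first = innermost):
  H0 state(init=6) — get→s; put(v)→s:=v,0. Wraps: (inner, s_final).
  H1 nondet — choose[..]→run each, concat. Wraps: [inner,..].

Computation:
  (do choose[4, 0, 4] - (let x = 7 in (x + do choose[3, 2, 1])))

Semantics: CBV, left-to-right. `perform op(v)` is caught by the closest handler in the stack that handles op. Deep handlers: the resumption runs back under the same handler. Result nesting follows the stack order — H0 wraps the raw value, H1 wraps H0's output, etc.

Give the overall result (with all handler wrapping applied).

Working:
choose[4, 0, 4] @ H1
  branch[0] choose=4:
    choose[3, 2, 1] @ H1
      branch[0] choose=3:
        H0 returns (-6, 6)
        H1 returns [(-6, 6)]
      branch[1] choose=2:
        H0 returns (-5, 6)
        H1 returns [(-5, 6)]
      branch[2] choose=1:
        H0 returns (-4, 6)
        H1 returns [(-4, 6)]
  branch[1] choose=0:
    choose[3, 2, 1] @ H1
      branch[0] choose=3:
        H0 returns (-10, 6)
        H1 returns [(-10, 6)]
      branch[1] choose=2:
        H0 returns (-9, 6)
        H1 returns [(-9, 6)]
      branch[2] choose=1:
        H0 returns (-8, 6)
        H1 returns [(-8, 6)]
  branch[2] choose=4:
    choose[3, 2, 1] @ H1
      branch[0] choose=3:
        H0 returns (-6, 6)
        H1 returns [(-6, 6)]
      branch[1] choose=2:
        H0 returns (-5, 6)
        H1 returns [(-5, 6)]
      branch[2] choose=1:
        H0 returns (-4, 6)
        H1 returns [(-4, 6)]
= [(-6, 6), (-5, 6), (-4, 6), (-10, 6), (-9, 6), (-8, 6), (-6, 6), (-5, 6), (-4, 6)]

Answer: [(-6, 6), (-5, 6), (-4, 6), (-10, 6), (-9, 6), (-8, 6), (-6, 6), (-5, 6), (-4, 6)]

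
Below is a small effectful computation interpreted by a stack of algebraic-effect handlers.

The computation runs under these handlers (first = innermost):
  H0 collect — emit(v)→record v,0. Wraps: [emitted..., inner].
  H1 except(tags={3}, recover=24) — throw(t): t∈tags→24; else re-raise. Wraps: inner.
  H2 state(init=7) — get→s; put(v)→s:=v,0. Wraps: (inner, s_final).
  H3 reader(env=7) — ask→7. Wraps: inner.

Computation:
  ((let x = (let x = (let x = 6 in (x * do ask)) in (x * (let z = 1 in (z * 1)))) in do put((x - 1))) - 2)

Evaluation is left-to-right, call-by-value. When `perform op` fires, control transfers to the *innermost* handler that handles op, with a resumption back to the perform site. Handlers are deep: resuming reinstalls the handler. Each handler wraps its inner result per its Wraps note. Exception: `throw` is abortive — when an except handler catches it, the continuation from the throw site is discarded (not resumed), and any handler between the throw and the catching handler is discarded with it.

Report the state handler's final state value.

Step-by-step:
ask @ H3 ⇒ 7
put(41) @ H2 ⇒ s:=41
H0 returns [-2]
H1 returns [-2]
H2 returns ([-2], 41)
H3 returns ([-2], 41)
= ([-2], 41)

Answer: 41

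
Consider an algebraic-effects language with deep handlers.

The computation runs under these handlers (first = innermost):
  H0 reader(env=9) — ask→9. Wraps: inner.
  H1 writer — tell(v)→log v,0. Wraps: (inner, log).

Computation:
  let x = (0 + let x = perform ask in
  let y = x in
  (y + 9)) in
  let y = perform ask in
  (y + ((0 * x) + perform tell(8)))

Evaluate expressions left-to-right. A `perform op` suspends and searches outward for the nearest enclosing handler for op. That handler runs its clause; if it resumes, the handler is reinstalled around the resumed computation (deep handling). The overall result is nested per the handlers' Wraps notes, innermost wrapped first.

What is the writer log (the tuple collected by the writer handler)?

Working:
ask @ H0 ⇒ 9
ask @ H0 ⇒ 9
tell(8) @ H1 ⇒ log+=8
H0 returns 9
H1 returns (9, (8))
= (9, (8))

Answer: (8)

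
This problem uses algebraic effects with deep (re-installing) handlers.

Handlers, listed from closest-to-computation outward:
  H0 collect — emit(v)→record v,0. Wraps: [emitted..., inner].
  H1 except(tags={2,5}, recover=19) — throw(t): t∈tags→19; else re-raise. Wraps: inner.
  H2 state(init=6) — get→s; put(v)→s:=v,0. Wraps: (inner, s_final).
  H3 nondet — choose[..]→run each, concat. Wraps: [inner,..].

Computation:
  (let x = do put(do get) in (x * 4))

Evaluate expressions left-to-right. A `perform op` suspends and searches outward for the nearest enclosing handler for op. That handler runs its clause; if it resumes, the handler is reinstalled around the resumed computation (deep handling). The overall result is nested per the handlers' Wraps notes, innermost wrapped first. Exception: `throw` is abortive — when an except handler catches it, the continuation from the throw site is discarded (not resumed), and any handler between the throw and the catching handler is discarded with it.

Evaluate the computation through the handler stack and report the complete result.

Answer: [([0], 6)]

Evaluation trace:
get @ H2 ⇒ 6
put(6) @ H2 ⇒ s:=6
H0 returns [0]
H1 returns [0]
H2 returns ([0], 6)
H3 returns [([0], 6)]
= [([0], 6)]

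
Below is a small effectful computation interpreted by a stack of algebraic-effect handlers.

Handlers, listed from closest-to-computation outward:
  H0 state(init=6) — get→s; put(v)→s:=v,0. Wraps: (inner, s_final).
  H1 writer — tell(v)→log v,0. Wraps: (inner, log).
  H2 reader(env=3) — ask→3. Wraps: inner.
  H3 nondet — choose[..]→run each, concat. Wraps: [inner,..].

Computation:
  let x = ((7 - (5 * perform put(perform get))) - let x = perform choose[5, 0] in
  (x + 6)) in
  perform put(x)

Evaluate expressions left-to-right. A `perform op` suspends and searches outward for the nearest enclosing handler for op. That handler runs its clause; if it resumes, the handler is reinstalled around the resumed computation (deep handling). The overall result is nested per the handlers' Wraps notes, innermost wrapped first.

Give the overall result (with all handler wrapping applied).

Step-by-step:
get @ H0 ⇒ 6
put(6) @ H0 ⇒ s:=6
choose[5, 0] @ H3
  branch[0] choose=5:
    put(-4) @ H0 ⇒ s:=-4
    H0 returns (0, -4)
    H1 returns ((0, -4), ())
    H2 returns ((0, -4), ())
    H3 returns [((0, -4), ())]
  branch[1] choose=0:
    put(1) @ H0 ⇒ s:=1
    H0 returns (0, 1)
    H1 returns ((0, 1), ())
    H2 returns ((0, 1), ())
    H3 returns [((0, 1), ())]
= [((0, -4), ()), ((0, 1), ())]

Answer: [((0, -4), ()), ((0, 1), ())]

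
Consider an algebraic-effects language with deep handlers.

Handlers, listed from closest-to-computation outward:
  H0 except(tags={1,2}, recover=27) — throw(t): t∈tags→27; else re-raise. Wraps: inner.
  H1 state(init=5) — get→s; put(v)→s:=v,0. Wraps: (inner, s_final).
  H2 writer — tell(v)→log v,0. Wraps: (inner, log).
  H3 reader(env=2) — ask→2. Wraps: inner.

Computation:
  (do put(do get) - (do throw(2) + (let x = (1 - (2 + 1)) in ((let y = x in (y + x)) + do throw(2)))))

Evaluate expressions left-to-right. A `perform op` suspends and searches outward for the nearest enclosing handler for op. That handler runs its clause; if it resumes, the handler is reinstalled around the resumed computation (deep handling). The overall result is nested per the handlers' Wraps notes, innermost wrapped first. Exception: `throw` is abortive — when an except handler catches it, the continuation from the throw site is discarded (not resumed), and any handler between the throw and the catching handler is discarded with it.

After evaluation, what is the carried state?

Answer: 5

Working:
get @ H1 ⇒ 5
put(5) @ H1 ⇒ s:=5
throw(2) @ H0 caught ⇒ 27
H1 returns (27, 5)
H2 returns ((27, 5), ())
H3 returns ((27, 5), ())
= ((27, 5), ())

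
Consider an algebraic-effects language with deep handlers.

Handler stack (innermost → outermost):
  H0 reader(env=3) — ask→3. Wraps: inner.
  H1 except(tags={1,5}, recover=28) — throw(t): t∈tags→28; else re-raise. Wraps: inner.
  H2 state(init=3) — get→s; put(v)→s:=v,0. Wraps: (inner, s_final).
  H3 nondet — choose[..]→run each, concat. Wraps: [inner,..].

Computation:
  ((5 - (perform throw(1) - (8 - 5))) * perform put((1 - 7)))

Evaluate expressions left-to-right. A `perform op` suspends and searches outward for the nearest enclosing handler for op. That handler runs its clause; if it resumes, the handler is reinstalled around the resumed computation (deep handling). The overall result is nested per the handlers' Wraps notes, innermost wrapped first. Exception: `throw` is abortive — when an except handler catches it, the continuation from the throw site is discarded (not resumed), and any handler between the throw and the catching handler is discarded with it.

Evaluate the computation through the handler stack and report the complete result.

Step-by-step:
throw(1) @ H1 caught ⇒ 28
H2 returns (28, 3)
H3 returns [(28, 3)]
= [(28, 3)]

Answer: [(28, 3)]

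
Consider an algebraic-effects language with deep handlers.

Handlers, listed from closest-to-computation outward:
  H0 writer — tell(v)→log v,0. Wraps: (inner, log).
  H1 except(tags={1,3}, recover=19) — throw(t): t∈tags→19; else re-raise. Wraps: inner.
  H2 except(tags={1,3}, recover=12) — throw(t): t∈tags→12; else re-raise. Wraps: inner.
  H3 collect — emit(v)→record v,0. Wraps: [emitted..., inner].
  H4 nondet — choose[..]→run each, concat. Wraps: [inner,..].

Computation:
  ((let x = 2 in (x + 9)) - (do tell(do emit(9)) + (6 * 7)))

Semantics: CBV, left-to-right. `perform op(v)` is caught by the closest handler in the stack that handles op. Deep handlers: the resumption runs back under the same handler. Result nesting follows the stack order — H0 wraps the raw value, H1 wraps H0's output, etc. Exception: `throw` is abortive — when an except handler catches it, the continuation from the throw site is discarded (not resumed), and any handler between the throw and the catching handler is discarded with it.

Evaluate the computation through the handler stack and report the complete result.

Working:
emit(9) @ H3 ⇒ out+=9
tell(0) @ H0 ⇒ log+=0
H0 returns (-31, (0))
H1 returns (-31, (0))
H2 returns (-31, (0))
H3 returns [9, (-31, (0))]
H4 returns [[9, (-31, (0))]]
= [[9, (-31, (0))]]

Answer: [[9, (-31, (0))]]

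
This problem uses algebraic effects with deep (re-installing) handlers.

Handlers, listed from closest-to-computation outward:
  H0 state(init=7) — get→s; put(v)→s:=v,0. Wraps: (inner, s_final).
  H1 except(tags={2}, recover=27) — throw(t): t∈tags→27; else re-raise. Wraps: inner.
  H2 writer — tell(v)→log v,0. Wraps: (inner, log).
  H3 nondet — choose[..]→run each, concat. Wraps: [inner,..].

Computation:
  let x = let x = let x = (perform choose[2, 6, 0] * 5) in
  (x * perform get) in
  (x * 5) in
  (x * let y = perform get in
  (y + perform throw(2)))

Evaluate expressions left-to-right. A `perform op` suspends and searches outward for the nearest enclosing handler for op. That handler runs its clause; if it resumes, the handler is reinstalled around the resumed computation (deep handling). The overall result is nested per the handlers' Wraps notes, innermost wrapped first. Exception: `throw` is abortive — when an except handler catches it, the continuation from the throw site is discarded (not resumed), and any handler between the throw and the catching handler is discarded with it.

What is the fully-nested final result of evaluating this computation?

Answer: [(27, ()), (27, ()), (27, ())]

Working:
choose[2, 6, 0] @ H3
  branch[0] choose=2:
    get @ H0 ⇒ 7
    get @ H0 ⇒ 7
    throw(2) @ H1 caught ⇒ 27
    H2 returns (27, ())
    H3 returns [(27, ())]
  branch[1] choose=6:
    get @ H0 ⇒ 7
    get @ H0 ⇒ 7
    throw(2) @ H1 caught ⇒ 27
    H2 returns (27, ())
    H3 returns [(27, ())]
  branch[2] choose=0:
    get @ H0 ⇒ 7
    get @ H0 ⇒ 7
    throw(2) @ H1 caught ⇒ 27
    H2 returns (27, ())
    H3 returns [(27, ())]
= [(27, ()), (27, ()), (27, ())]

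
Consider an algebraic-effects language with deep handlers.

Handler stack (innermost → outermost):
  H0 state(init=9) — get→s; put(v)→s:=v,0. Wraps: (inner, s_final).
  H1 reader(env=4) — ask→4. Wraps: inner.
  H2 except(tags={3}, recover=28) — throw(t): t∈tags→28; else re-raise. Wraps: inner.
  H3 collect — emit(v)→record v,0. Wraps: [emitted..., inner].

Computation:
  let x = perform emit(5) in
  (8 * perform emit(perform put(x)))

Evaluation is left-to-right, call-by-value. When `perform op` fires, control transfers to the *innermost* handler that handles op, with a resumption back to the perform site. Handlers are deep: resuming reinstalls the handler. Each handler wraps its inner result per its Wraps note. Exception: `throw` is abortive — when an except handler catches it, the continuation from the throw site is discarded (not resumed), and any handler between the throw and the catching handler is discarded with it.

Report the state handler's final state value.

Answer: 0

Working:
emit(5) @ H3 ⇒ out+=5
put(0) @ H0 ⇒ s:=0
emit(0) @ H3 ⇒ out+=0
H0 returns (0, 0)
H1 returns (0, 0)
H2 returns (0, 0)
H3 returns [5, 0, (0, 0)]
= [5, 0, (0, 0)]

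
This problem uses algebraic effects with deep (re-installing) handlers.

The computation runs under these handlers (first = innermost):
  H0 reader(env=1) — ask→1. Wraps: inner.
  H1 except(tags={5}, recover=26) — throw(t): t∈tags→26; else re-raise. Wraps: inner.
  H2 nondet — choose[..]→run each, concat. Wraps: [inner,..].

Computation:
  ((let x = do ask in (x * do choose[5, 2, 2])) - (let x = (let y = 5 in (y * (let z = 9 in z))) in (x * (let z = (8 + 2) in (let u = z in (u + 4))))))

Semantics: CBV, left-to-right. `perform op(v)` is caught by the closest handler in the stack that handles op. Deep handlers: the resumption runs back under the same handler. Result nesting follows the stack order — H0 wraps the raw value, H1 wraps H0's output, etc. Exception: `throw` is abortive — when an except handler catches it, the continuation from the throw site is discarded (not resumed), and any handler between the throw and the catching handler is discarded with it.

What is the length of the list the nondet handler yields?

Answer: 3

Step-by-step:
ask @ H0 ⇒ 1
choose[5, 2, 2] @ H2
  branch[0] choose=5:
    H0 returns -625
    H1 returns -625
    H2 returns [-625]
  branch[1] choose=2:
    H0 returns -628
    H1 returns -628
    H2 returns [-628]
  branch[2] choose=2:
    H0 returns -628
    H1 returns -628
    H2 returns [-628]
= [-625, -628, -628]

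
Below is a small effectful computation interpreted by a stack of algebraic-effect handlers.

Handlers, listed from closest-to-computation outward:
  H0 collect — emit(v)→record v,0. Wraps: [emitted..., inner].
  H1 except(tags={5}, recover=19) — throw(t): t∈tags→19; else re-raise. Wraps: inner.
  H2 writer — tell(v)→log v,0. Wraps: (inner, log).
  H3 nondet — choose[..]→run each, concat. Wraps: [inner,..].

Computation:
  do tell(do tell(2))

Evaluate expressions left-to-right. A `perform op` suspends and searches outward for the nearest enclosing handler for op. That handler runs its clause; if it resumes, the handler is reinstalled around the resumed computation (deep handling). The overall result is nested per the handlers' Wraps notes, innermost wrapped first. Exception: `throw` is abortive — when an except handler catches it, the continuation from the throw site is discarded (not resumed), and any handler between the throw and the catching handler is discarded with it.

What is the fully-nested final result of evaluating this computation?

Working:
tell(2) @ H2 ⇒ log+=2
tell(0) @ H2 ⇒ log+=0
H0 returns [0]
H1 returns [0]
H2 returns ([0], (2, 0))
H3 returns [([0], (2, 0))]
= [([0], (2, 0))]

Answer: [([0], (2, 0))]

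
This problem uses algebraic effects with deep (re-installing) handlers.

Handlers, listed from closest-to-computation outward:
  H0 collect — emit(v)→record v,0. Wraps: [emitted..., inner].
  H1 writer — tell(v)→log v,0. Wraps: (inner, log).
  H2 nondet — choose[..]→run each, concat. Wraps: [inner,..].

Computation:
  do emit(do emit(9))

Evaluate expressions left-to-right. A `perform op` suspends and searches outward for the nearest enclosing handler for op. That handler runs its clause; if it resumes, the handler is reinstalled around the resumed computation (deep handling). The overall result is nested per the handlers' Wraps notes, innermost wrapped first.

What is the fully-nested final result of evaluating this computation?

Answer: [([9, 0, 0], ())]

Working:
emit(9) @ H0 ⇒ out+=9
emit(0) @ H0 ⇒ out+=0
H0 returns [9, 0, 0]
H1 returns ([9, 0, 0], ())
H2 returns [([9, 0, 0], ())]
= [([9, 0, 0], ())]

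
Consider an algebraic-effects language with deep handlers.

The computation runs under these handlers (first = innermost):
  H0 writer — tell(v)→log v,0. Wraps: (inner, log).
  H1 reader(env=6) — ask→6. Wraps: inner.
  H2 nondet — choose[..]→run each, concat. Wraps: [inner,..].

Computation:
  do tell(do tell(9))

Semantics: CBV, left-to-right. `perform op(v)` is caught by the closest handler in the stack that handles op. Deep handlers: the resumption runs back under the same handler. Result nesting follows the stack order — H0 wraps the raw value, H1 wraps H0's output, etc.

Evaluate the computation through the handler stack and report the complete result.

Answer: [(0, (9, 0))]

Evaluation trace:
tell(9) @ H0 ⇒ log+=9
tell(0) @ H0 ⇒ log+=0
H0 returns (0, (9, 0))
H1 returns (0, (9, 0))
H2 returns [(0, (9, 0))]
= [(0, (9, 0))]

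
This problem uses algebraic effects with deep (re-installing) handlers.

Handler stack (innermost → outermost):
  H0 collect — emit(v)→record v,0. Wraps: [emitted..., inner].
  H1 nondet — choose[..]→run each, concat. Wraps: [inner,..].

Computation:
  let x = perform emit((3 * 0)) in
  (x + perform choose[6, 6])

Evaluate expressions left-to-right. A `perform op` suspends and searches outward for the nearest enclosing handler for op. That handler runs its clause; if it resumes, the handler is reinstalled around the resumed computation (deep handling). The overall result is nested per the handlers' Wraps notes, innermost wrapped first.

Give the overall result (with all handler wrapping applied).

Step-by-step:
emit(0) @ H0 ⇒ out+=0
choose[6, 6] @ H1
  branch[0] choose=6:
    H0 returns [0, 6]
    H1 returns [[0, 6]]
  branch[1] choose=6:
    H0 returns [0, 6]
    H1 returns [[0, 6]]
= [[0, 6], [0, 6]]

Answer: [[0, 6], [0, 6]]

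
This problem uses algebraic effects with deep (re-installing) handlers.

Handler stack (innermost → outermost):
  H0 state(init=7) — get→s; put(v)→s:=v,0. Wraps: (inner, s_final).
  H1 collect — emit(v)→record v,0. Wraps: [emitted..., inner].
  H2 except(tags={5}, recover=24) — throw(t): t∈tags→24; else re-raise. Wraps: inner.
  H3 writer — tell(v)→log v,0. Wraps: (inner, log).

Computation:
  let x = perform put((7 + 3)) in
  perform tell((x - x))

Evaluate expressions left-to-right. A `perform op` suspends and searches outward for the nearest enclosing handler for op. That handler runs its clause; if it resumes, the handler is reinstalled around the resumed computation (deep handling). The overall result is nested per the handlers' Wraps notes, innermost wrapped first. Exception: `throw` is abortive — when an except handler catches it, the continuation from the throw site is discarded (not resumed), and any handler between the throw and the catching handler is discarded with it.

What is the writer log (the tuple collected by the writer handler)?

Evaluation trace:
put(10) @ H0 ⇒ s:=10
tell(0) @ H3 ⇒ log+=0
H0 returns (0, 10)
H1 returns [(0, 10)]
H2 returns [(0, 10)]
H3 returns ([(0, 10)], (0))
= ([(0, 10)], (0))

Answer: (0)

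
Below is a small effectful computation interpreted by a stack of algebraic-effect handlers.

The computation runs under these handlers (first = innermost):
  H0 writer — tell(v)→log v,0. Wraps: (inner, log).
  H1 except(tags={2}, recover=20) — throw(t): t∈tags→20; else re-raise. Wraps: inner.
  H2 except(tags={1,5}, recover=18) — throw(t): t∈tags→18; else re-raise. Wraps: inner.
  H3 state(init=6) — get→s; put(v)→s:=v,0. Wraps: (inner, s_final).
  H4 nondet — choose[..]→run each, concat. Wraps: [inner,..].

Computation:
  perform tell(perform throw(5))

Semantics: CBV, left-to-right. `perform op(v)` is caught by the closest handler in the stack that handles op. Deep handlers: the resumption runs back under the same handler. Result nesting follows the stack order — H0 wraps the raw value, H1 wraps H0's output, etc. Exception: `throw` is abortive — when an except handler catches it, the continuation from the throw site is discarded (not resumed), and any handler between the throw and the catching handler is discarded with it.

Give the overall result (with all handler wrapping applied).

Step-by-step:
throw(5) @ H1 re-raised
throw(5) @ H2 caught ⇒ 18
H3 returns (18, 6)
H4 returns [(18, 6)]
= [(18, 6)]

Answer: [(18, 6)]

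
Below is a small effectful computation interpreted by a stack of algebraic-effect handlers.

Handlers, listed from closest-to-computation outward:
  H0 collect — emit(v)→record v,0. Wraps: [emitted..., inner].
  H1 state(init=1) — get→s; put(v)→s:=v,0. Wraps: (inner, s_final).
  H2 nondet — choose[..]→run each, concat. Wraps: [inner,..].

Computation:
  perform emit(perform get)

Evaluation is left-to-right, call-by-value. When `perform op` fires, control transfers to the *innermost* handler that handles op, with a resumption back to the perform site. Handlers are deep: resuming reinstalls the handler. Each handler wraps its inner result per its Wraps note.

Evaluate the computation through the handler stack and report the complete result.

Working:
get @ H1 ⇒ 1
emit(1) @ H0 ⇒ out+=1
H0 returns [1, 0]
H1 returns ([1, 0], 1)
H2 returns [([1, 0], 1)]
= [([1, 0], 1)]

Answer: [([1, 0], 1)]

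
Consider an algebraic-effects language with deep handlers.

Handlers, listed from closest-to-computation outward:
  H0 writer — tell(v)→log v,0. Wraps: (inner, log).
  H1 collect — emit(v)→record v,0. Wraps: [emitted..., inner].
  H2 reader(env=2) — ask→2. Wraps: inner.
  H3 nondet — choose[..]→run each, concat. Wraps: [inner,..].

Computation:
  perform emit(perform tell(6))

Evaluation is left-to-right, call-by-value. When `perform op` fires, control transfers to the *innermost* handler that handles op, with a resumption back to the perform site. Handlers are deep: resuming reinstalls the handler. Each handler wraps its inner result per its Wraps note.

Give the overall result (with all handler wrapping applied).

Answer: [[0, (0, (6))]]

Evaluation trace:
tell(6) @ H0 ⇒ log+=6
emit(0) @ H1 ⇒ out+=0
H0 returns (0, (6))
H1 returns [0, (0, (6))]
H2 returns [0, (0, (6))]
H3 returns [[0, (0, (6))]]
= [[0, (0, (6))]]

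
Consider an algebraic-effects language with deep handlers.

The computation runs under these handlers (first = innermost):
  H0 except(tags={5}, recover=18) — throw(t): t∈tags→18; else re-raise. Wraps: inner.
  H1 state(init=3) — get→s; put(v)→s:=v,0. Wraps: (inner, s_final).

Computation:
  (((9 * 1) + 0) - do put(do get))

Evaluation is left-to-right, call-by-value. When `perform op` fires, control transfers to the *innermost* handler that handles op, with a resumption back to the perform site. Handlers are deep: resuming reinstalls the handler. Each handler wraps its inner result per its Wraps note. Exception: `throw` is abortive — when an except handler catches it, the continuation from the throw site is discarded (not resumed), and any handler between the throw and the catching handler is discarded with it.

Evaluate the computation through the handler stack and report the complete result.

Step-by-step:
get @ H1 ⇒ 3
put(3) @ H1 ⇒ s:=3
H0 returns 9
H1 returns (9, 3)
= (9, 3)

Answer: (9, 3)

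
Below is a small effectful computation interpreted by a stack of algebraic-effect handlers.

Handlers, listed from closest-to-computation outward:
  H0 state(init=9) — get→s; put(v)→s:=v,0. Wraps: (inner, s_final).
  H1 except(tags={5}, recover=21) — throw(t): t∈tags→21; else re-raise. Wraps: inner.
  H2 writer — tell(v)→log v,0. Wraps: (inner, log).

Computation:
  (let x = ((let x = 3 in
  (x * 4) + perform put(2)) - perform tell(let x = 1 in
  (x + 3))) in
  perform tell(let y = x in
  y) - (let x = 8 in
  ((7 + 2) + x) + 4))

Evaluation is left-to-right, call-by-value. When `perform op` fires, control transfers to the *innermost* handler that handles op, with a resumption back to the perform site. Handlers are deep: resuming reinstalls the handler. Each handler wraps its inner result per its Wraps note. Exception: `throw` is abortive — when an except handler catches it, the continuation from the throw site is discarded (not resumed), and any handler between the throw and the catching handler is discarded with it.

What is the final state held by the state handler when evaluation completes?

Answer: 2

Working:
put(2) @ H0 ⇒ s:=2
tell(4) @ H2 ⇒ log+=4
tell(12) @ H2 ⇒ log+=12
H0 returns (-21, 2)
H1 returns (-21, 2)
H2 returns ((-21, 2), (4, 12))
= ((-21, 2), (4, 12))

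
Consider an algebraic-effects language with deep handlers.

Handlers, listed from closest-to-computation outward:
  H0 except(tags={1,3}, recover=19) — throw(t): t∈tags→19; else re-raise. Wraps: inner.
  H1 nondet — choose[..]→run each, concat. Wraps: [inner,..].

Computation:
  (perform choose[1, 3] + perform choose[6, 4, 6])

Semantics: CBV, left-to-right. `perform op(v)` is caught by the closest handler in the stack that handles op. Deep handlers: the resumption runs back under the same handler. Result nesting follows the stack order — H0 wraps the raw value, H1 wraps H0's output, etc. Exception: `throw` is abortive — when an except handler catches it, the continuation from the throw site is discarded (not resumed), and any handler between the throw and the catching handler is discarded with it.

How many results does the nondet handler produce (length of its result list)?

Answer: 6

Evaluation trace:
choose[1, 3] @ H1
  branch[0] choose=1:
    choose[6, 4, 6] @ H1
      branch[0] choose=6:
        H0 returns 7
        H1 returns [7]
      branch[1] choose=4:
        H0 returns 5
        H1 returns [5]
      branch[2] choose=6:
        H0 returns 7
        H1 returns [7]
  branch[1] choose=3:
    choose[6, 4, 6] @ H1
      branch[0] choose=6:
        H0 returns 9
        H1 returns [9]
      branch[1] choose=4:
        H0 returns 7
        H1 returns [7]
      branch[2] choose=6:
        H0 returns 9
        H1 returns [9]
= [7, 5, 7, 9, 7, 9]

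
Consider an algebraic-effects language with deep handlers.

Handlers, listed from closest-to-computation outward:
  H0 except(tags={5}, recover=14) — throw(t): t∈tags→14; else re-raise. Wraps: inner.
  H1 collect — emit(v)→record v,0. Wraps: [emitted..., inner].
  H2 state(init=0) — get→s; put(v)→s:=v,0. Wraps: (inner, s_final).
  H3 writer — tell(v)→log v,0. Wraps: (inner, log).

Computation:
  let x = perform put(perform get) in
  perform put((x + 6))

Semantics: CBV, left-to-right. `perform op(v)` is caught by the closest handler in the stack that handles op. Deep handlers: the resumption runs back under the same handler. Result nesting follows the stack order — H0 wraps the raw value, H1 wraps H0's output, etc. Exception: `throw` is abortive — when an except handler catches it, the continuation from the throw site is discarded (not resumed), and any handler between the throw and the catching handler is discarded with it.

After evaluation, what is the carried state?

Working:
get @ H2 ⇒ 0
put(0) @ H2 ⇒ s:=0
put(6) @ H2 ⇒ s:=6
H0 returns 0
H1 returns [0]
H2 returns ([0], 6)
H3 returns (([0], 6), ())
= (([0], 6), ())

Answer: 6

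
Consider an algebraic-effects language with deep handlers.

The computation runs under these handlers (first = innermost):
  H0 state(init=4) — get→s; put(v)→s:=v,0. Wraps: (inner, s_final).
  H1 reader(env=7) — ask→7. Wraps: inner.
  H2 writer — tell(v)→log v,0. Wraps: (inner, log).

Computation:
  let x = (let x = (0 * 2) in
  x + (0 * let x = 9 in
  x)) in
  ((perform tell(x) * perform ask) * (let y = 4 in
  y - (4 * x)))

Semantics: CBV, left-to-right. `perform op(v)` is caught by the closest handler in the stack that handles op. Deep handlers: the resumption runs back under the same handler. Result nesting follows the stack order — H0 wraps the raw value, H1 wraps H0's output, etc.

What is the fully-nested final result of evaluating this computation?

Step-by-step:
tell(0) @ H2 ⇒ log+=0
ask @ H1 ⇒ 7
H0 returns (0, 4)
H1 returns (0, 4)
H2 returns ((0, 4), (0))
= ((0, 4), (0))

Answer: ((0, 4), (0))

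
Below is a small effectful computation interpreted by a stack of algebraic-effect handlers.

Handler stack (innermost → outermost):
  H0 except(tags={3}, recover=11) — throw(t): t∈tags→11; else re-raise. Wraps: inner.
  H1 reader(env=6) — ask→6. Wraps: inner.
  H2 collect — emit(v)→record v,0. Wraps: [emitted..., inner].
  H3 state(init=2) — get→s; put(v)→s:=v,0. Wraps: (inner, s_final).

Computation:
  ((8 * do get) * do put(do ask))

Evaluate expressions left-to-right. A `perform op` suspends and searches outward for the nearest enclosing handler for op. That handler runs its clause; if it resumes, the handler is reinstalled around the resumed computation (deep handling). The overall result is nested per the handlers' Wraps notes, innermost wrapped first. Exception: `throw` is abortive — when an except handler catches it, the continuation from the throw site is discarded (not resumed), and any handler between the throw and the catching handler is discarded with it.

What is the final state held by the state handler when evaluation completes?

Answer: 6

Step-by-step:
get @ H3 ⇒ 2
ask @ H1 ⇒ 6
put(6) @ H3 ⇒ s:=6
H0 returns 0
H1 returns 0
H2 returns [0]
H3 returns ([0], 6)
= ([0], 6)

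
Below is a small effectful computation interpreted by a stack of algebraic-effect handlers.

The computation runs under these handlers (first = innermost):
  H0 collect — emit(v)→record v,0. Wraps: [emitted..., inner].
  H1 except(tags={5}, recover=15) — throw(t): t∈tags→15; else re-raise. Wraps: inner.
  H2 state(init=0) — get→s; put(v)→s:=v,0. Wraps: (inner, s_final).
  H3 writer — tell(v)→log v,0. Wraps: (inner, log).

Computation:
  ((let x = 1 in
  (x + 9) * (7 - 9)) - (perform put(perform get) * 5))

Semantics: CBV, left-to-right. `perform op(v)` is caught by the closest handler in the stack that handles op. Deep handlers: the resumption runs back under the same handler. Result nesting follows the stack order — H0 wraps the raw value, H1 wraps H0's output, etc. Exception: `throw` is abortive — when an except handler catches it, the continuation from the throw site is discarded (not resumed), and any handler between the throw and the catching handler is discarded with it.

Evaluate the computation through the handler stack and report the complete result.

Answer: (([-20], 0), ())

Working:
get @ H2 ⇒ 0
put(0) @ H2 ⇒ s:=0
H0 returns [-20]
H1 returns [-20]
H2 returns ([-20], 0)
H3 returns (([-20], 0), ())
= (([-20], 0), ())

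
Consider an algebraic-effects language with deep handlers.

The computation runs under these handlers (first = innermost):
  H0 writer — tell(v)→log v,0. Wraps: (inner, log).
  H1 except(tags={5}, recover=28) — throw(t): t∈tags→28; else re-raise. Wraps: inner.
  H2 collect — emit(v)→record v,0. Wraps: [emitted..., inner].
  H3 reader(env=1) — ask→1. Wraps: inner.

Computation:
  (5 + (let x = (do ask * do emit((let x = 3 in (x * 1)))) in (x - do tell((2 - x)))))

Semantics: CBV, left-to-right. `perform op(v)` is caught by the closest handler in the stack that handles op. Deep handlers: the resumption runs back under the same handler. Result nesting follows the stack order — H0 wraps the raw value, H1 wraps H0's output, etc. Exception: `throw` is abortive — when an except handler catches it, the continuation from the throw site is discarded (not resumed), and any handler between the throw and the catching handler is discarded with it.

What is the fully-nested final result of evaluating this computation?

Working:
ask @ H3 ⇒ 1
emit(3) @ H2 ⇒ out+=3
tell(2) @ H0 ⇒ log+=2
H0 returns (5, (2))
H1 returns (5, (2))
H2 returns [3, (5, (2))]
H3 returns [3, (5, (2))]
= [3, (5, (2))]

Answer: [3, (5, (2))]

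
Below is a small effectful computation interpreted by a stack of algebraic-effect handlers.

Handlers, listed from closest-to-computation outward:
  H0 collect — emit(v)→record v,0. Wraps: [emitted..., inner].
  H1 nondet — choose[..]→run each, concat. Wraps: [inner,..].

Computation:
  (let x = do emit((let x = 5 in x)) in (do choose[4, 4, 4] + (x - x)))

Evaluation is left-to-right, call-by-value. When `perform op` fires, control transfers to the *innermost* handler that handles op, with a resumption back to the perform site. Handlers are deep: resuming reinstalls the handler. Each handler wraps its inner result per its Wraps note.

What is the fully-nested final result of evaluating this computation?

Answer: [[5, 4], [5, 4], [5, 4]]

Evaluation trace:
emit(5) @ H0 ⇒ out+=5
choose[4, 4, 4] @ H1
  branch[0] choose=4:
    H0 returns [5, 4]
    H1 returns [[5, 4]]
  branch[1] choose=4:
    H0 returns [5, 4]
    H1 returns [[5, 4]]
  branch[2] choose=4:
    H0 returns [5, 4]
    H1 returns [[5, 4]]
= [[5, 4], [5, 4], [5, 4]]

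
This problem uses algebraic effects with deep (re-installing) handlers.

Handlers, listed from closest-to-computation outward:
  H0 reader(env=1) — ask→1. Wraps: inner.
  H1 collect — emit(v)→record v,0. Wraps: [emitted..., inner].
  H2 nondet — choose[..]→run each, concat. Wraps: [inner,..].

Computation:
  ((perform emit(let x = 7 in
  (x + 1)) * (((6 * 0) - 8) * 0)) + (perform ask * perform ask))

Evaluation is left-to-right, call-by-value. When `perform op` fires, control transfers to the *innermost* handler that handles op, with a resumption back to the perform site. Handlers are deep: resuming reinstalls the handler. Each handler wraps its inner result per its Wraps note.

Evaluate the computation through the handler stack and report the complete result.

Answer: [[8, 1]]

Evaluation trace:
emit(8) @ H1 ⇒ out+=8
ask @ H0 ⇒ 1
ask @ H0 ⇒ 1
H0 returns 1
H1 returns [8, 1]
H2 returns [[8, 1]]
= [[8, 1]]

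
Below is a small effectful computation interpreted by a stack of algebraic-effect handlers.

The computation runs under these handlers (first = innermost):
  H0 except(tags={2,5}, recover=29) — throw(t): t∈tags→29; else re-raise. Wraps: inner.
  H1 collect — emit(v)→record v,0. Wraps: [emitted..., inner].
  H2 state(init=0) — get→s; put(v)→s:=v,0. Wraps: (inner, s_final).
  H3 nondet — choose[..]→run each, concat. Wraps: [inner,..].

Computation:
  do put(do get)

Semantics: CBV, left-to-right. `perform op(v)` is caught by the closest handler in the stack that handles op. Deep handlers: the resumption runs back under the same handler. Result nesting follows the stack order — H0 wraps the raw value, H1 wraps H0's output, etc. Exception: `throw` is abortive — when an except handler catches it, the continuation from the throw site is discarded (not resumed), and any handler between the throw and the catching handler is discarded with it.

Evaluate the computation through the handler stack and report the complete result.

Evaluation trace:
get @ H2 ⇒ 0
put(0) @ H2 ⇒ s:=0
H0 returns 0
H1 returns [0]
H2 returns ([0], 0)
H3 returns [([0], 0)]
= [([0], 0)]

Answer: [([0], 0)]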